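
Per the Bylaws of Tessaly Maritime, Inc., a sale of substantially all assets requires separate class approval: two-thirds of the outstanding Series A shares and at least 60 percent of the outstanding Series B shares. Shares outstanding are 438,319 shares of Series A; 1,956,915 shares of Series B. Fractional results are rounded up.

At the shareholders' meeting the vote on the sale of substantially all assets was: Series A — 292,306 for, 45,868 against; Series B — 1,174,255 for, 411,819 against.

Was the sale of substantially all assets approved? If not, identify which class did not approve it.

Approved — every class gave the required vote.

Series A: 2/3 of 438319 = 292212.67, rounded up to 292213; 292,213 required, 292,306 in favor — approved.
Series B: 3/5 of 1956915 = 1174149; 1,174,149 required, 1,174,255 in favor — approved.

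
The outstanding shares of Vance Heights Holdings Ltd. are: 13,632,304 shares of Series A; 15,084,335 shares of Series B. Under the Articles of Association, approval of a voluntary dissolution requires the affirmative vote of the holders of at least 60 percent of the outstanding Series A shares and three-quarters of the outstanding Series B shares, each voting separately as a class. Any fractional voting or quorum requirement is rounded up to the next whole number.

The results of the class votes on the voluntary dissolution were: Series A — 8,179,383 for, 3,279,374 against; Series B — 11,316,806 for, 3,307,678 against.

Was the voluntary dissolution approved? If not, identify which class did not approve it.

Series A: 3/5 of 13632304 = 8179382.40, rounded up to 8179383; 8,179,383 required, 8,179,383 in favor — approved.
Series B: 3/4 of 15084335 = 11313251.25, rounded up to 11313252; 11,313,252 required, 11,316,806 in favor — approved.

Approved — every class gave the required vote.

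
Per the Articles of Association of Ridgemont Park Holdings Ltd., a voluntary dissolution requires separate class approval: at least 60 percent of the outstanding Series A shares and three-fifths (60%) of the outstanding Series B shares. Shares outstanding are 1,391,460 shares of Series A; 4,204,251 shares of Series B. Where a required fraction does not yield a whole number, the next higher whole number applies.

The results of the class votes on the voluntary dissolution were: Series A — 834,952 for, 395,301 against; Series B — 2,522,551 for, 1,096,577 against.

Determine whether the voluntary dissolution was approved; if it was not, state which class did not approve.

Series A: 3/5 of 1391460 = 834876; 834,876 required, 834,952 in favor — approved.
Series B: 3/5 of 4204251 = 2522550.60, rounded up to 2522551; 2,522,551 required, 2,522,551 in favor — approved.

Approved — every class gave the required vote.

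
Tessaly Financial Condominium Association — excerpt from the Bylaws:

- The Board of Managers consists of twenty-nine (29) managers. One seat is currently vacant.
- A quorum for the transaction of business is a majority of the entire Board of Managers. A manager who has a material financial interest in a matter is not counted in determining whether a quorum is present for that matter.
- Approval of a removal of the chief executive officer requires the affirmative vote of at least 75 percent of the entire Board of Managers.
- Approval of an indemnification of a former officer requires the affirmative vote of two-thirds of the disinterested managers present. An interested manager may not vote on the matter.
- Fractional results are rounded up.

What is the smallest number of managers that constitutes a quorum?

A majority of 29 is 15.

15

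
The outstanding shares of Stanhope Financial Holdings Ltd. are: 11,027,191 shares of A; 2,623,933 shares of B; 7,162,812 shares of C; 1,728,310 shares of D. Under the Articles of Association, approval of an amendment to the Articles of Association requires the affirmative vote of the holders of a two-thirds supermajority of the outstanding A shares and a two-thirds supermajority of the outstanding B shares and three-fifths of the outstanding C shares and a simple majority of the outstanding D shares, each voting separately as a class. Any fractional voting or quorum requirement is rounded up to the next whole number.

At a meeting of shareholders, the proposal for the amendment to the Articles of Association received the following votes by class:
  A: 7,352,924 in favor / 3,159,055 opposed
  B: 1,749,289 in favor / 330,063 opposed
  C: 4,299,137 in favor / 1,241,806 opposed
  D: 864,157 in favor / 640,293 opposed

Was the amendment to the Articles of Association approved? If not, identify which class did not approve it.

A: 2/3 of 11027191 = 7351460.67, rounded up to 7351461; 7,351,461 required, 7,352,924 in favor — approved.
B: 2/3 of 2623933 = 1749288.67, rounded up to 1749289; 1,749,289 required, 1,749,289 in favor — approved.
C: 3/5 of 7162812 = 4297687.20, rounded up to 4297688; 4,297,688 required, 4,299,137 in favor — approved.
D: a majority of 1728310 is 864156; 864,156 required, 864,157 in favor — approved.

Approved — every class gave the required vote.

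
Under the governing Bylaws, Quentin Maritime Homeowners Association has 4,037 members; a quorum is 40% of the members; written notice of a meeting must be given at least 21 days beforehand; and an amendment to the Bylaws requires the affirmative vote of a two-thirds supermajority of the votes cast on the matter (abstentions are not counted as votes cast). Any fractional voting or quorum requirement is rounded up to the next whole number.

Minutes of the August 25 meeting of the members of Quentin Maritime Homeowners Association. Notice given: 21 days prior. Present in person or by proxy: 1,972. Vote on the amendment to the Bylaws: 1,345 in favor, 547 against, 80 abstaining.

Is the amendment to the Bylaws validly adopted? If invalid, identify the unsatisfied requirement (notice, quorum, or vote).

Valid — all requirements satisfied.

Notice: 21 days given; 21 required. Satisfied.
Quorum: 40% of 4,037 = 1,614.80, rounded up to 1,615; 1,972 present. Satisfied.
Vote: requires two-thirds of the votes cast (1,972 − 80 abstaining = 1,892); 2/3 of 1892 = 1261.33, rounded up to 1262, so 1,262 needed; 1,345 in favor. Satisfied.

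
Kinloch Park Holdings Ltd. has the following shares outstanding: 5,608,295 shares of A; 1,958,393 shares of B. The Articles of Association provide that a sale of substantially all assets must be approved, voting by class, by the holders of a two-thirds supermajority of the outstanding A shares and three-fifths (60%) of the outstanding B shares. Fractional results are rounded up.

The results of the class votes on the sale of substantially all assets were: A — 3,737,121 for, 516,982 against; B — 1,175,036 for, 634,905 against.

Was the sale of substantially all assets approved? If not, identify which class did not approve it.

A: 2/3 of 5608295 = 3738863.33, rounded up to 3738864; 3,738,864 required, 3,737,121 in favor — not approved.
B: 3/5 of 1958393 = 1175035.80, rounded up to 1175036; 1,175,036 required, 1,175,036 in favor — approved.

Not approved — the A shares did not give the required vote.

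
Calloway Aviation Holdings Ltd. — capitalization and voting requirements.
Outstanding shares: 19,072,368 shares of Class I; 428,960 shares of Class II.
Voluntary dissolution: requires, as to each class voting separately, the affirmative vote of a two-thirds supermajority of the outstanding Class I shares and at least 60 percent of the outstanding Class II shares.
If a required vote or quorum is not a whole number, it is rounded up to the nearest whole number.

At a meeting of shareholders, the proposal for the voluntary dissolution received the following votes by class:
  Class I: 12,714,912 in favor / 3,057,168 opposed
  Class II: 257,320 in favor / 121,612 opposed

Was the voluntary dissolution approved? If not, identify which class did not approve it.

Class I: 2/3 of 19072368 = 12714912; 12,714,912 required, 12,714,912 in favor — approved.
Class II: 3/5 of 428960 = 257376; 257,376 required, 257,320 in favor — not approved.

Not approved — the Class II shares did not give the required vote.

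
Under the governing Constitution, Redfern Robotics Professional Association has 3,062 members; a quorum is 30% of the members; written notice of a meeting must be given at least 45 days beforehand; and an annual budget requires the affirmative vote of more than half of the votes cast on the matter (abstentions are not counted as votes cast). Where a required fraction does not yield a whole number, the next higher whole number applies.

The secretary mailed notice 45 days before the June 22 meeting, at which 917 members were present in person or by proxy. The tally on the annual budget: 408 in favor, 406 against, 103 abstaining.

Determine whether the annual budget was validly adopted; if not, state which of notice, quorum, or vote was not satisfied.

Notice: 45 days given; 45 required. Satisfied.
Quorum: 30% of 3,062 = 918.60, rounded up to 919; 917 present. Not satisfied.
Vote: requires a majority of the votes cast (917 − 103 abstaining = 814); a majority of 814 is 408, so 408 needed; 408 in favor. Satisfied.

Invalid — quorum requirement not satisfied.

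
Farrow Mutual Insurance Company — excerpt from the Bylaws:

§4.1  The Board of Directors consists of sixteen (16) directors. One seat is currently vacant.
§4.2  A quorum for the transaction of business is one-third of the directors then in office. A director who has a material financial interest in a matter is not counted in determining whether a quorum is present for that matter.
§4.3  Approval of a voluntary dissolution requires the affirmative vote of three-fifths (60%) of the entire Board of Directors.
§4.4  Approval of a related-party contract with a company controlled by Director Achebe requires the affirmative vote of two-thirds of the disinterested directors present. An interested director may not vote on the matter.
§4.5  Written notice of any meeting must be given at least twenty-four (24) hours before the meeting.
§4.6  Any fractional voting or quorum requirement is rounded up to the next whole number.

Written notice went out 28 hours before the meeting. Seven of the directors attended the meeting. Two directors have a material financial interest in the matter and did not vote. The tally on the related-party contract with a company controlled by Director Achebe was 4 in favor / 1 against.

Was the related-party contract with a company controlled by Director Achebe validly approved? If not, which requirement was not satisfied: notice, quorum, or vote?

Valid — all requirements satisfied.

Notice: 28 hours given; 24 required (28 ≥ 24). Satisfied.
Quorum: 7 present, but the 2 interested directors do not count, leaving 5. Quorum is 5. Satisfied.
Vote: the related-party contract with a company controlled by Director Achebe requires two-thirds of the disinterested directors present (7 − 2 = 5). 2/3 of 5 = 3.33, rounded up to 4, so 4 affirmative votes are needed; 4 voted in favor. Satisfied.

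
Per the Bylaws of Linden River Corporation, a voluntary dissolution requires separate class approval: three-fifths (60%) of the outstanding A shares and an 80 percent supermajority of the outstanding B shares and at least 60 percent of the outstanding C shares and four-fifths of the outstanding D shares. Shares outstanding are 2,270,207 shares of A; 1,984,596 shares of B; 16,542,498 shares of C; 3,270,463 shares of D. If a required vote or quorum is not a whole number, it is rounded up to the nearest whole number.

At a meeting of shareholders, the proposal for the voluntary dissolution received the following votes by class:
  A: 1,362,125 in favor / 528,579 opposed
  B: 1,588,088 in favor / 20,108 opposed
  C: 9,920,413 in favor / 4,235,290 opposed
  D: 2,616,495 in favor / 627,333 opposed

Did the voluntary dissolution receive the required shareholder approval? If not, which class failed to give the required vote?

A: 3/5 of 2270207 = 1362124.20, rounded up to 1362125; 1,362,125 required, 1,362,125 in favor — approved.
B: 4/5 of 1984596 = 1587676.80, rounded up to 1587677; 1,587,677 required, 1,588,088 in favor — approved.
C: 3/5 of 16542498 = 9925498.80, rounded up to 9925499; 9,925,499 required, 9,920,413 in favor — not approved.
D: 4/5 of 3270463 = 2616370.40, rounded up to 2616371; 2,616,371 required, 2,616,495 in favor — approved.

Not approved — the C shares did not give the required vote.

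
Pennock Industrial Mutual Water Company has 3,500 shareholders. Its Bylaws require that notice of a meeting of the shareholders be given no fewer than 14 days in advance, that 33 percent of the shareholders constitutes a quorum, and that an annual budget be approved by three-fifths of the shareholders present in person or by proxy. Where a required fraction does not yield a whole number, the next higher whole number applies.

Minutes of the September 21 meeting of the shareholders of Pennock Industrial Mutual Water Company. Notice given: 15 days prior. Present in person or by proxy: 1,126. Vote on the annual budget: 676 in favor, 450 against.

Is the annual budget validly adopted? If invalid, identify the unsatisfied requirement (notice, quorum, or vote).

Notice: 15 days given; 14 required. Satisfied.
Quorum: 33% of 3,500 = 1,155; 1,126 present. Not satisfied.
Vote: requires three-fifths of those present (1,126); 3/5 of 1126 = 675.60, rounded up to 676, so 676 needed; 676 in favor. Satisfied.

Invalid — quorum requirement not satisfied.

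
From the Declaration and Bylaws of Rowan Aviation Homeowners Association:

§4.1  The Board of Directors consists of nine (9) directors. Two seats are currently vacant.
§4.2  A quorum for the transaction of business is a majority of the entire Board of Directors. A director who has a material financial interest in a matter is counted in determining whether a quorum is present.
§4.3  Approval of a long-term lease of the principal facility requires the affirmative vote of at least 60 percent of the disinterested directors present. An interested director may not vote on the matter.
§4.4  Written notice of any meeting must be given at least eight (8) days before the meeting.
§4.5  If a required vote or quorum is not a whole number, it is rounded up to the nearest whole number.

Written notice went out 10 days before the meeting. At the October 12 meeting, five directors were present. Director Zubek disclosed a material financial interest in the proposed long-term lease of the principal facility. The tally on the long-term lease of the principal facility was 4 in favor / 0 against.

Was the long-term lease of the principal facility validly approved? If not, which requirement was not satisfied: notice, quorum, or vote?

Notice: 10 days given; 8 required (10 ≥ 8). Satisfied.
Quorum: 5 present (interested directors count toward quorum); quorum is 5. Satisfied.
Vote: the long-term lease of the principal facility requires three-fifths of the disinterested directors present (5 − 1 = 4). 3/5 of 4 = 2.40, rounded up to 3, so 3 affirmative votes are needed; 4 voted in favor. Satisfied.

Valid — all requirements satisfied.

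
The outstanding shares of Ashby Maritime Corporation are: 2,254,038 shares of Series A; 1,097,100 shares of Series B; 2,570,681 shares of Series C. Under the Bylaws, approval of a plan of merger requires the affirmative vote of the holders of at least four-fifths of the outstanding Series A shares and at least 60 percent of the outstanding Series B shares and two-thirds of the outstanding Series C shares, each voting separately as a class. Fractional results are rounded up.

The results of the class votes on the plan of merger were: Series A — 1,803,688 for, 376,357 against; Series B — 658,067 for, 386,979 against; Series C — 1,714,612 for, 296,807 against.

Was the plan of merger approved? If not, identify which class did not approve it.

Series A: 4/5 of 2254038 = 1803230.40, rounded up to 1803231; 1,803,231 required, 1,803,688 in favor — approved.
Series B: 3/5 of 1097100 = 658260; 658,260 required, 658,067 in favor — not approved.
Series C: 2/3 of 2570681 = 1713787.33, rounded up to 1713788; 1,713,788 required, 1,714,612 in favor — approved.

Not approved — the Series B shares did not give the required vote.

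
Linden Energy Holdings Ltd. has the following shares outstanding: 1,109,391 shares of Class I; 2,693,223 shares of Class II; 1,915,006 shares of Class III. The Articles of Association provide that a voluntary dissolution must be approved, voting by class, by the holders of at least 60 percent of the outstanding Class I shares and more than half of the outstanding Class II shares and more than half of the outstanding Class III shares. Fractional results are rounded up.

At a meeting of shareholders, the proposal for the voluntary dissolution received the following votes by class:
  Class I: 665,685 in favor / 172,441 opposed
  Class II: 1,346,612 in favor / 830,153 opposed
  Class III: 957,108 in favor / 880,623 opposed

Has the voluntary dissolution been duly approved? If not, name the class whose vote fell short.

Class I: 3/5 of 1109391 = 665634.60, rounded up to 665635; 665,635 required, 665,685 in favor — approved.
Class II: a majority of 2693223 is 1346612; 1,346,612 required, 1,346,612 in favor — approved.
Class III: a majority of 1915006 is 957504; 957,504 required, 957,108 in favor — not approved.

Not approved — the Class III shares did not give the required vote.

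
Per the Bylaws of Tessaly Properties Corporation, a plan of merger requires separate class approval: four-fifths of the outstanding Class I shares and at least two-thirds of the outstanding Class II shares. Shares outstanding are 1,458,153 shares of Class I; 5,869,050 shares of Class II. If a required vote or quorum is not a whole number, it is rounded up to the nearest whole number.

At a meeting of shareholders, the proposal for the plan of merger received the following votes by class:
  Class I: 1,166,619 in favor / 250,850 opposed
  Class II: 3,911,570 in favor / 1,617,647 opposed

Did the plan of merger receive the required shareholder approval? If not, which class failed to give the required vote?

Class I: 4/5 of 1458153 = 1166522.40, rounded up to 1166523; 1,166,523 required, 1,166,619 in favor — approved.
Class II: 2/3 of 5869050 = 3912700; 3,912,700 required, 3,911,570 in favor — not approved.

Not approved — the Class II shares did not give the required vote.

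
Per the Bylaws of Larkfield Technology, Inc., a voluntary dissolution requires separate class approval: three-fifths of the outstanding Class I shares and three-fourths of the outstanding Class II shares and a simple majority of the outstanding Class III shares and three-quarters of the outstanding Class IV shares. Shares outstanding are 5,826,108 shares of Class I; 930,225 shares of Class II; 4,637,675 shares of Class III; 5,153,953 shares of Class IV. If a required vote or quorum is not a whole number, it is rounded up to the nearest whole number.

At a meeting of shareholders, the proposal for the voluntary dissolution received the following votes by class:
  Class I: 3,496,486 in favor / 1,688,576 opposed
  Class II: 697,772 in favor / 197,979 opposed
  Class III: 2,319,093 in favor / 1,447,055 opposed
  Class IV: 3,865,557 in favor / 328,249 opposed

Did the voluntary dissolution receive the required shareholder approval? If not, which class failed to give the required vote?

Approved — every class gave the required vote.

Class I: 3/5 of 5826108 = 3495664.80, rounded up to 3495665; 3,495,665 required, 3,496,486 in favor — approved.
Class II: 3/4 of 930225 = 697668.75, rounded up to 697669; 697,669 required, 697,772 in favor — approved.
Class III: a majority of 4637675 is 2318838; 2,318,838 required, 2,319,093 in favor — approved.
Class IV: 3/4 of 5153953 = 3865464.75, rounded up to 3865465; 3,865,465 required, 3,865,557 in favor — approved.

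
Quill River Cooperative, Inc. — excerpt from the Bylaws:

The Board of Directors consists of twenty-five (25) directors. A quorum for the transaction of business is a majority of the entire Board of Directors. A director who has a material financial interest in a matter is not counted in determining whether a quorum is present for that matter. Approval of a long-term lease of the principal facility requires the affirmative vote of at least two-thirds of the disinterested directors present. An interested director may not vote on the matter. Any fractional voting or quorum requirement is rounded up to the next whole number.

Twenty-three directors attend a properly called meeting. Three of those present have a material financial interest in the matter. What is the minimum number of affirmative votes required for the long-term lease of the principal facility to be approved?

The long-term lease of the principal facility requires two-thirds of the disinterested directors present (23 − 3 = 20).
2/3 of 20 = 13.33, rounded up to 14.

14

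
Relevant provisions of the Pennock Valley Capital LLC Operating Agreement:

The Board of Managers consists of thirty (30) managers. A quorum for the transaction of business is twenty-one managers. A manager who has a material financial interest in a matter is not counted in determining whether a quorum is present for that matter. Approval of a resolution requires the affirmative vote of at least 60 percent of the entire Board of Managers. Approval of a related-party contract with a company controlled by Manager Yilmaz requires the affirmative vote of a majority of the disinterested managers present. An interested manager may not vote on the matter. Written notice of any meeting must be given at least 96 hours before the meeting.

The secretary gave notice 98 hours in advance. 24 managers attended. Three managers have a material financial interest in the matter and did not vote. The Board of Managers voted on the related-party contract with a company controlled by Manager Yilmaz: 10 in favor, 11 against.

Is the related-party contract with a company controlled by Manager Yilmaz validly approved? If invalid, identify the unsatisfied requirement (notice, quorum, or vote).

Invalid — vote requirement not satisfied.

Notice: 98 hours given; 96 required (98 ≥ 96). Satisfied.
Quorum: 24 present, but the 3 interested managers do not count, leaving 21. Quorum is 21. Satisfied.
Vote: the related-party contract with a company controlled by Manager Yilmaz requires a majority of the disinterested managers present (24 − 3 = 21). A majority of 21 is 11, so 11 affirmative votes are needed; 10 voted in favor. Not satisfied.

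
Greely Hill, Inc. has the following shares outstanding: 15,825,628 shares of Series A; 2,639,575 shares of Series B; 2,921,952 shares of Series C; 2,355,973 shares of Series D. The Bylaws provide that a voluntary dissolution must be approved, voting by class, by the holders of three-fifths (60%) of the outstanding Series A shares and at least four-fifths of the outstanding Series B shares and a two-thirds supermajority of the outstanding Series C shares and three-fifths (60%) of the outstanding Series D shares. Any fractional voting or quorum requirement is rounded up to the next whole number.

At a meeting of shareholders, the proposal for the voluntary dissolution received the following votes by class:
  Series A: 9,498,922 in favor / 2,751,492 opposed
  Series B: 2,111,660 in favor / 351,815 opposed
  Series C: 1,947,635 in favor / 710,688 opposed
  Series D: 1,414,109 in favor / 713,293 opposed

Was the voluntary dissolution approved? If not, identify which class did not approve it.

Not approved — the Series C shares did not give the required vote.

Series A: 3/5 of 15825628 = 9495376.80, rounded up to 9495377; 9,495,377 required, 9,498,922 in favor — approved.
Series B: 4/5 of 2639575 = 2111660; 2,111,660 required, 2,111,660 in favor — approved.
Series C: 2/3 of 2921952 = 1947968; 1,947,968 required, 1,947,635 in favor — not approved.
Series D: 3/5 of 2355973 = 1413583.80, rounded up to 1413584; 1,413,584 required, 1,414,109 in favor — approved.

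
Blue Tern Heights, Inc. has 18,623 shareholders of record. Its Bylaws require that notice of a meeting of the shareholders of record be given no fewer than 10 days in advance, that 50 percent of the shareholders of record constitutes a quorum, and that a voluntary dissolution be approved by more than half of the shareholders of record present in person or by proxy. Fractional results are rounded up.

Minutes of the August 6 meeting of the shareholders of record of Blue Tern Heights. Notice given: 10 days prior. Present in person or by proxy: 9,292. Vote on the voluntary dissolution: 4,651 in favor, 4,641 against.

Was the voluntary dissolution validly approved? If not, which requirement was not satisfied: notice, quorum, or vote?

Notice: 10 days given; 10 required. Satisfied.
Quorum: 50% of 18,623 = 9,311.50, rounded up to 9,312; 9,292 present. Not satisfied.
Vote: requires a majority of those present (9,292); a majority of 9292 is 4647, so 4,647 needed; 4,651 in favor. Satisfied.

Invalid — quorum requirement not satisfied.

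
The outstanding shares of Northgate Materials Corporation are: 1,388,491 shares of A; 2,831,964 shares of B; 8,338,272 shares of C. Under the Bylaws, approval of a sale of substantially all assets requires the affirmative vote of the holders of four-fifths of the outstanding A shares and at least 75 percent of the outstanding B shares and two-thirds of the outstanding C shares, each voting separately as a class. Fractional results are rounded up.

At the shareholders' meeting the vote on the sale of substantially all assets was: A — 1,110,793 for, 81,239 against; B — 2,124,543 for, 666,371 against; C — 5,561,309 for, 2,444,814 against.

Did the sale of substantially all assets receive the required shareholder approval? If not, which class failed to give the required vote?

Approved — every class gave the required vote.

A: 4/5 of 1388491 = 1110792.80, rounded up to 1110793; 1,110,793 required, 1,110,793 in favor — approved.
B: 3/4 of 2831964 = 2123973; 2,123,973 required, 2,124,543 in favor — approved.
C: 2/3 of 8338272 = 5558848; 5,558,848 required, 5,561,309 in favor — approved.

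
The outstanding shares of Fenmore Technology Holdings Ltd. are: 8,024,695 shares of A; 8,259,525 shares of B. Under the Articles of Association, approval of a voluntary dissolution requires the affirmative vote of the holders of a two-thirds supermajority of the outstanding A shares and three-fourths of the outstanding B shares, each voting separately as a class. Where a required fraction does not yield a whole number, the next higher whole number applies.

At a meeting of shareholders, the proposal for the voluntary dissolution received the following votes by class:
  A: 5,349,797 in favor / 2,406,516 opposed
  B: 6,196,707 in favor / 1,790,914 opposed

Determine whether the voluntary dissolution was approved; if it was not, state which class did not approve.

A: 2/3 of 8024695 = 5349796.67, rounded up to 5349797; 5,349,797 required, 5,349,797 in favor — approved.
B: 3/4 of 8259525 = 6194643.75, rounded up to 6194644; 6,194,644 required, 6,196,707 in favor — approved.

Approved — every class gave the required vote.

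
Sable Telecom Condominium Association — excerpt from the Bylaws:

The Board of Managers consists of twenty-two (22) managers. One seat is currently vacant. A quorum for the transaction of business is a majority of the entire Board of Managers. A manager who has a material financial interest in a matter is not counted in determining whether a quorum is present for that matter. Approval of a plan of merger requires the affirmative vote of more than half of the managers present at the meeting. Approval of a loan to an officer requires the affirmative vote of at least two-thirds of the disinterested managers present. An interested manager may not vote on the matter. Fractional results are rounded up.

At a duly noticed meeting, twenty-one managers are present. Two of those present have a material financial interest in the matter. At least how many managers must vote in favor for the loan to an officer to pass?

13

The loan to an officer requires two-thirds of the disinterested managers present (21 − 2 = 19).
2/3 of 19 = 12.67, rounded up to 13.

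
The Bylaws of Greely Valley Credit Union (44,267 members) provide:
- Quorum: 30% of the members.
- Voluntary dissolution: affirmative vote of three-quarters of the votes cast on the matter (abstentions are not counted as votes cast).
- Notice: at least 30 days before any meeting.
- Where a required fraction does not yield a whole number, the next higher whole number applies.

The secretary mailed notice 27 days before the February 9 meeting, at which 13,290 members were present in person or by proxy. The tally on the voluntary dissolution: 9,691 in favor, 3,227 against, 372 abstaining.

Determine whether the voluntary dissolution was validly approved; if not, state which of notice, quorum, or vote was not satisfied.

Notice: 27 days given; 30 required. Not satisfied.
Quorum: 30% of 44,267 = 13,280.10, rounded up to 13,281; 13,290 present. Satisfied.
Vote: requires three-fourths of the votes cast (13,290 − 372 abstaining = 12,918); 3/4 of 12918 = 9688.50, rounded up to 9689, so 9,689 needed; 9,691 in favor. Satisfied.

Invalid — notice requirement not satisfied.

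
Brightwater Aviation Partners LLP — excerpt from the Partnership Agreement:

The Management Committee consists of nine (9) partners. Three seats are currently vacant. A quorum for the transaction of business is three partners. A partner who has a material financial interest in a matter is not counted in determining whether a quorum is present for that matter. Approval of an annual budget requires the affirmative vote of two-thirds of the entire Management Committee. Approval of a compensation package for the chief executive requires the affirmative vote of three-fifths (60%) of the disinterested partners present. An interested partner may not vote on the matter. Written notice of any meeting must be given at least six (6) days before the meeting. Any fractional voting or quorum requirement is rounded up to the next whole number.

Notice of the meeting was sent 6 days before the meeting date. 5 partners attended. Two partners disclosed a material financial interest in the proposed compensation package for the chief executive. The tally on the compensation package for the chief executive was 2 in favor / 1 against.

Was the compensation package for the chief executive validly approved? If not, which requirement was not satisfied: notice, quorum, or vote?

Valid — all requirements satisfied.

Notice: 6 days given; 6 required (6 ≥ 6). Satisfied.
Quorum: 5 present, but the 2 interested partners do not count, leaving 3. Quorum is 3. Satisfied.
Vote: the compensation package for the chief executive requires three-fifths of the disinterested partners present (5 − 2 = 3). 3/5 of 3 = 1.80, rounded up to 2, so 2 affirmative votes are needed; 2 voted in favor. Satisfied.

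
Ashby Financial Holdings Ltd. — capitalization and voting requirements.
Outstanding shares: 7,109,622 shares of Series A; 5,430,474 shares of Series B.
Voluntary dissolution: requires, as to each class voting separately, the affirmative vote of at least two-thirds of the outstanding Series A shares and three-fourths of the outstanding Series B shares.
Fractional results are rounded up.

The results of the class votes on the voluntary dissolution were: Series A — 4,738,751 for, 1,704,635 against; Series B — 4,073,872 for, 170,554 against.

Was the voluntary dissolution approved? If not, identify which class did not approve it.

Not approved — the Series A shares did not give the required vote.

Series A: 2/3 of 7109622 = 4739748; 4,739,748 required, 4,738,751 in favor — not approved.
Series B: 3/4 of 5430474 = 4072855.50, rounded up to 4072856; 4,072,856 required, 4,073,872 in favor — approved.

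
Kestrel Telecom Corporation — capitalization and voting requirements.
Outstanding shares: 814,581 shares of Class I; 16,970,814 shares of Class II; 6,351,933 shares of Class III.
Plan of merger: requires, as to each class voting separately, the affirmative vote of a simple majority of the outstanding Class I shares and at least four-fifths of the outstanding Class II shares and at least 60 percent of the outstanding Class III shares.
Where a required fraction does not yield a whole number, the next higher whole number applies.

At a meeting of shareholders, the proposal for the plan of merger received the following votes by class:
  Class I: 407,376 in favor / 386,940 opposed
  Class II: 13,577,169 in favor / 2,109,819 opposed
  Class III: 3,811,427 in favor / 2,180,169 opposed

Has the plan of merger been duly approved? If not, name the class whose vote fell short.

Class I: a majority of 814581 is 407291; 407,291 required, 407,376 in favor — approved.
Class II: 4/5 of 16970814 = 13576651.20, rounded up to 13576652; 13,576,652 required, 13,577,169 in favor — approved.
Class III: 3/5 of 6351933 = 3811159.80, rounded up to 3811160; 3,811,160 required, 3,811,427 in favor — approved.

Approved — every class gave the required vote.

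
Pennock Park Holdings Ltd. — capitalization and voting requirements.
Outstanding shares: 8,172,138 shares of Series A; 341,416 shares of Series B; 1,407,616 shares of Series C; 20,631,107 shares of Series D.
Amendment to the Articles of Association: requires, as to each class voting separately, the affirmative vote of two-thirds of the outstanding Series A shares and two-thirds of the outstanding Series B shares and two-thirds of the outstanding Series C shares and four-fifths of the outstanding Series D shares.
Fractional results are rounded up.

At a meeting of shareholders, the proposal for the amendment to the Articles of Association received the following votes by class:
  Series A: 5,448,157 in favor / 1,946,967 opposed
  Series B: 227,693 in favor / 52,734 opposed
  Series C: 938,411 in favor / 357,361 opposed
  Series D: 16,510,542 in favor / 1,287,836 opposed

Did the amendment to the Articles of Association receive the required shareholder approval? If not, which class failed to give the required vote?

Approved — every class gave the required vote.

Series A: 2/3 of 8172138 = 5448092; 5,448,092 required, 5,448,157 in favor — approved.
Series B: 2/3 of 341416 = 227610.67, rounded up to 227611; 227,611 required, 227,693 in favor — approved.
Series C: 2/3 of 1407616 = 938410.67, rounded up to 938411; 938,411 required, 938,411 in favor — approved.
Series D: 4/5 of 20631107 = 16504885.60, rounded up to 16504886; 16,504,886 required, 16,510,542 in favor — approved.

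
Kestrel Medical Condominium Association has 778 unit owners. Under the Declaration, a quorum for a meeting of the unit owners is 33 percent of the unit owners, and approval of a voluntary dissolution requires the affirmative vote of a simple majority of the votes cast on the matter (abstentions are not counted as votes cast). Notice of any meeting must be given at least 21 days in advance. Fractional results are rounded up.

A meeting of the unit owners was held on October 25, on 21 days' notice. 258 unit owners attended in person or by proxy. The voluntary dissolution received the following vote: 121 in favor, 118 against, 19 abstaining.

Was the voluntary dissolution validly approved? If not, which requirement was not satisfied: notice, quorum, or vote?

Notice: 21 days given; 21 required. Satisfied.
Quorum: 33% of 778 = 256.74, rounded up to 257; 258 present. Satisfied.
Vote: requires a majority of the votes cast (258 − 19 abstaining = 239); a majority of 239 is 120, so 120 needed; 121 in favor. Satisfied.

Valid — all requirements satisfied.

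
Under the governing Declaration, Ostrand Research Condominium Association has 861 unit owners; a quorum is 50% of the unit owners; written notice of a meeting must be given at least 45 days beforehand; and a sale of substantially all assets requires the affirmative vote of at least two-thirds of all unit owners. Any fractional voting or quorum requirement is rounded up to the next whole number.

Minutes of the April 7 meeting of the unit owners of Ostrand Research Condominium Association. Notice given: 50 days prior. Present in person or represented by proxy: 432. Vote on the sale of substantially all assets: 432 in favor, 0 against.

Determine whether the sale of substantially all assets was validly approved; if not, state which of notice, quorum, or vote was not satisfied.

Invalid — vote requirement not satisfied.

Notice: 50 days given; 45 required. Satisfied.
Quorum: 50% of 861 = 430.50, rounded up to 431; 432 present. Satisfied.
Vote: requires two-thirds of all unit owners (861); 2/3 of 861 = 574, so 574 needed; 432 in favor. Not satisfied.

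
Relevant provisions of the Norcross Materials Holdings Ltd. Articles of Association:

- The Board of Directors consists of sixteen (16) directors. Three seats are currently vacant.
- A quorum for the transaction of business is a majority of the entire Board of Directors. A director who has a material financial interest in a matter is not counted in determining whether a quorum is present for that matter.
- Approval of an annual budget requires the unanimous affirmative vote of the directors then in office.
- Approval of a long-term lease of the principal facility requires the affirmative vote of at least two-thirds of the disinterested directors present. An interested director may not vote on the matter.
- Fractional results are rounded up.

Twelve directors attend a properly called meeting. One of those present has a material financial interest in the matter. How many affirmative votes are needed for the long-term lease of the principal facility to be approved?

8

The long-term lease of the principal facility requires two-thirds of the disinterested directors present (12 − 1 = 11).
2/3 of 11 = 7.33, rounded up to 8.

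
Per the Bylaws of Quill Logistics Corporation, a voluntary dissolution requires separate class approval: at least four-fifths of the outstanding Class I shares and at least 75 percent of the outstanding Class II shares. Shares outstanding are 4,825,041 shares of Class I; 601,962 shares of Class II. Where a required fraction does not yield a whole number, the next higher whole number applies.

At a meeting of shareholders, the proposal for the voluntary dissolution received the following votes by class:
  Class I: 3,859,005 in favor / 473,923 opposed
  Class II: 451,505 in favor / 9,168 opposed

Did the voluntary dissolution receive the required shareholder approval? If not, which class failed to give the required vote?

Not approved — the Class I shares did not give the required vote.

Class I: 4/5 of 4825041 = 3860032.80, rounded up to 3860033; 3,860,033 required, 3,859,005 in favor — not approved.
Class II: 3/4 of 601962 = 451471.50, rounded up to 451472; 451,472 required, 451,505 in favor — approved.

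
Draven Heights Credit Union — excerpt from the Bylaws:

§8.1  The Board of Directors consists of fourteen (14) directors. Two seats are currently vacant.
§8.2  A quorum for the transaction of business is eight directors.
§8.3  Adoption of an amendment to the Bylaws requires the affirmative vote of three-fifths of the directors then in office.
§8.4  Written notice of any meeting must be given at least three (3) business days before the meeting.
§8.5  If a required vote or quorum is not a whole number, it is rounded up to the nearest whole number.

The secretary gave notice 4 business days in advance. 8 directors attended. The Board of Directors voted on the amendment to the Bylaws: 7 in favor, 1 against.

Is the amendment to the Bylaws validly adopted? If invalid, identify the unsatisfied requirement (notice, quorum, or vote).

Invalid — vote requirement not satisfied.

Notice: 4 business days given; 3 required (4 ≥ 3). Satisfied.
Quorum: 8 present; quorum is 8. Satisfied.
Vote: the amendment to the Bylaws requires three-fifths of the directors then in office (12). 3/5 of 12 = 7.20, rounded up to 8, so 8 affirmative votes are needed; 7 voted in favor. Not satisfied.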